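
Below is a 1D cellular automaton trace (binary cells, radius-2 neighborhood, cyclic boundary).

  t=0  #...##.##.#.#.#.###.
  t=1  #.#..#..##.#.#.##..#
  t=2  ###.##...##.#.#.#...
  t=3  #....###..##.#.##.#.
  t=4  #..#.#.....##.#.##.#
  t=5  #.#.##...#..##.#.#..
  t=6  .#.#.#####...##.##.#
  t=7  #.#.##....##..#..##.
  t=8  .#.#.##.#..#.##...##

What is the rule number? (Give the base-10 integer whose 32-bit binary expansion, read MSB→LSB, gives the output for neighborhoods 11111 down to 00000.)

93731990

  #####|.  b31=0 t=6,i=7
  ####.|.  b30=0 t=6,i=8
  ###.#|.  b29=0 t=0,i=18
  ###..|.  b28=0 t=3,i=7
  ##.##|.  b27=0 t=0,i=6
  ##.#.|#  b26=1 t=0,i=9
  ##..#|.  b25=0 t=1,i=17
  ##...|#  b24=1 t=2,i=6
  #.###|#  b23=1 t=0,i=16
  #.##.|.  b22=0 t=0,i=7
  #.#.#|.  b21=0 t=0,i=10
  #.#..|#  b20=1 t=0,i=0
  #..##|.  b19=0 t=1,i=7
  #..#.|#  b18=1 t=1,i=4
  #...#|#  b17=1 t=0,i=2
  #....|.  b16=0 t=3,i=2
  .####|.  b15=0 t=6,i=6
  .###.|.  b14=0 t=0,i=17
  .##.#|#  b13=1 t=0,i=5
  .##..|#  b12=1 t=1,i=16
  .#.##|#  b11=1 t=0,i=15
  .#.#.|#  b10=1 t=0,i=11
  .#..#|.  b9=0 t=1,i=3
  .#...|.  b8=0 t=0,i=1
  ..###|#  b7=1 t=2,i=0
  ..##.|.  b6=0 t=0,i=4
  ..#.#|.  b5=0 t=4,i=3
  ..#..|#  b4=1 t=1,i=5
  ...##|.  b3=0 t=0,i=3
  ...#.|#  b2=1 t=5,i=8
  ....#|#  b1=1 t=3,i=3
  .....|.  b0=0 t=4,i=8
  bits 00000101100101100011110010010110 = 93731990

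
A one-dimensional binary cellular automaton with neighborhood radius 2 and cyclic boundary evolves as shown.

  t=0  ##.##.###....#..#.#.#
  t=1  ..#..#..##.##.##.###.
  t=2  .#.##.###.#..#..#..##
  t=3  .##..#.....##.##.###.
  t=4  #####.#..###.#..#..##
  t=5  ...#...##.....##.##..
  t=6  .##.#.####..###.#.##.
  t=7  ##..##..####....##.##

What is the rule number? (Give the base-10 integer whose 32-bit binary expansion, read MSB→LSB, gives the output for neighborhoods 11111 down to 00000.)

1529618254

  #####|.  b31=0 t=4,i=0
  ####.|#  b30=1 t=4,i=3
  ###.#|.  b29=0 t=0,i=1
  ###..|#  b28=1 t=0,i=8
  ##.##|#  b27=1 t=0,i=2
  ##.#.|.  b26=0 t=2,i=0
  ##..#|#  b25=1 t=3,i=3
  ##...|#  b24=1 t=0,i=9
  #.###|.  b23=0 t=0,i=6
  #.##.|.  b22=0 t=0,i=3
  #.#.#|#  b21=1 t=0,i=18
  #.#..|.  b20=0 t=2,i=10
  #..##|#  b19=1 t=1,i=7
  #..#.|#  b18=1 t=0,i=15
  #...#|.  b17=0 t=1,i=0
  #....|.  b16=0 t=0,i=10
  .####|.  b15=0 t=4,i=20
  .###.|.  b14=0 t=0,i=0
  .##.#|.  b13=0 t=0,i=4
  .##..|#  b12=1 t=3,i=2
  .#.##|#  b11=1 t=0,i=19
  .#.#.|#  b10=1 t=0,i=17
  .#..#|#  b9=1 t=0,i=14
  .#...|#  b8=1 t=3,i=6
  ..###|.  b7=0 t=4,i=9
  ..##.|#  b6=1 t=1,i=8
  ..#.#|.  b5=0 t=0,i=16
  ..#..|.  b4=0 t=0,i=13
  ...##|#  b3=1 t=3,i=10
  ...#.|#  b2=1 t=0,i=12
  ....#|#  b1=1 t=0,i=11
  .....|.  b0=0 t=3,i=8
  bits 01011011001011000001111101001110 = 1529618254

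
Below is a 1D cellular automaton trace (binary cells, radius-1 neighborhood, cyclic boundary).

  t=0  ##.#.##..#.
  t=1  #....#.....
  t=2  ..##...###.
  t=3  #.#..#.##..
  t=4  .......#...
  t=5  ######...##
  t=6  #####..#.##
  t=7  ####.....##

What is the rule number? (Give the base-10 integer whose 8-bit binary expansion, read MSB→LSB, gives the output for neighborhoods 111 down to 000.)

  [7] ### => #  t=2,i=8
  [6] ##. => .  t=0,i=1
  [5] #.# => .  t=0,i=2
  [4] #.. => .  t=0,i=7
  [3] .## => #  t=0,i=0
  [2] .#. => .  t=0,i=3
  [1] ..# => .  t=0,i=8
  [0] ... => #  t=1,i=2
  bits 10001001 = 137

137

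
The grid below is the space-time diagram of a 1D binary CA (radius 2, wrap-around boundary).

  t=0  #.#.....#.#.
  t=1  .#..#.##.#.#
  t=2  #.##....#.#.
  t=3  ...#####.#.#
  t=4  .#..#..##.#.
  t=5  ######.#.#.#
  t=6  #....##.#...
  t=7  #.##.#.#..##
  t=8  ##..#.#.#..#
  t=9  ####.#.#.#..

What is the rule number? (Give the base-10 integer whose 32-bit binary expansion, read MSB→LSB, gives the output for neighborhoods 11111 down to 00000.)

  ##### -> .   bit 31 = 0  t=3,i=5
  ####. -> .   bit 30 = 0  t=3,i=6
  ###.# -> #   bit 29 = 1  t=3,i=7
  ###.. -> #   bit 28 = 1  t=8,i=1
  ##.## -> #   bit 27 = 1  t=7,i=1
  ##.#. -> #   bit 26 = 1  t=1,i=8
  ##..# -> #   bit 25 = 1  t=8,i=2
  ##... -> #   bit 24 = 1  t=2,i=4
  #.### -> .   bit 23 = 0  t=5,i=11
  #.##. -> .   bit 22 = 0  t=1,i=6
  #.#.# -> .   bit 21 = 0  t=0,i=0
  #.#.. -> .   bit 20 = 0  t=0,i=2
  #..## -> .   bit 19 = 0  t=4,i=6
  #..#. -> #   bit 18 = 1  t=1,i=3
  #...# -> #   bit 17 = 1  t=3,i=1
  #.... -> #   bit 16 = 1  t=0,i=4
  .#### -> #   bit 15 = 1  t=3,i=4
  .###. -> #   bit 14 = 1  t=7,i=11
  .##.# -> .   bit 13 = 0  t=1,i=7
  .##.. -> #   bit 12 = 1  t=2,i=3
  .#.## -> .   bit 11 = 0  t=1,i=5
  .#.#. -> #   bit 10 = 1  t=0,i=1
  .#..# -> #   bit 9 = 1  t=1,i=2
  .#... -> .   bit 8 = 0  t=0,i=3
  ..### -> .   bit 7 = 0  t=3,i=3
  ..##. -> #   bit 6 = 1  t=4,i=7
  ..#.# -> .   bit 5 = 0  t=0,i=8
  ..#.. -> #   bit 4 = 1  t=4,i=1
  ...## -> .   bit 3 = 0  t=3,i=2
  ...#. -> #   bit 2 = 1  t=0,i=7
  ....# -> #   bit 1 = 1  t=0,i=6
  ..... -> .   bit 0 = 0  t=0,i=5
  bits 00111111000001111101011001010110 = 1057478230

1057478230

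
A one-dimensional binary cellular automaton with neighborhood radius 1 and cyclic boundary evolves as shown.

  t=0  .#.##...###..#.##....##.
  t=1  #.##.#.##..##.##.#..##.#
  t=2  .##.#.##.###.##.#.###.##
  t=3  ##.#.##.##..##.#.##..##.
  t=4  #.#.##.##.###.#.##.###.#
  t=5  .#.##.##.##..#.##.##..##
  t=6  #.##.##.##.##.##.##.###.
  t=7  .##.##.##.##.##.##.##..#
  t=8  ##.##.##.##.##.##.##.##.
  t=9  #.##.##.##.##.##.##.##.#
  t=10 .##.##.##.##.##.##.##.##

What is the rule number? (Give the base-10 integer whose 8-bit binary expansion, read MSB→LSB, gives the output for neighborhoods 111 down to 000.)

  ###|.  b7=0 t=0,i=9
  ##.|.  b6=0 t=0,i=4
  #.#|#  b5=1 t=0,i=2
  #..|#  b4=1 t=0,i=5
  .##|#  b3=1 t=0,i=3
  .#.|.  b2=0 t=0,i=1
  ..#|#  b1=1 t=0,i=0
  ...|.  b0=0 t=0,i=6
  bits 00111010 = 58

58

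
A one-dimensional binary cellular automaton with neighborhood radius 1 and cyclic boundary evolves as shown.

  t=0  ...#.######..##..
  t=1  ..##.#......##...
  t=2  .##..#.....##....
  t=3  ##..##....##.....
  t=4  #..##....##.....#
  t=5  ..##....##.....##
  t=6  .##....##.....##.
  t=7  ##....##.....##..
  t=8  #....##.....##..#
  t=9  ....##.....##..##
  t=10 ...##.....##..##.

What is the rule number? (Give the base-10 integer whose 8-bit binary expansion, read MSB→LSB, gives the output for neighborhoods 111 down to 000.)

14

  [7] ### => .  t=0,i=6
  [6] ##. => .  t=0,i=10
  [5] #.# => .  t=0,i=4
  [4] #.. => .  t=0,i=11
  [3] .## => #  t=0,i=5
  [2] .#. => #  t=0,i=3
  [1] ..# => #  t=0,i=2
  [0] ... => .  t=0,i=0
  bits 00001110 = 14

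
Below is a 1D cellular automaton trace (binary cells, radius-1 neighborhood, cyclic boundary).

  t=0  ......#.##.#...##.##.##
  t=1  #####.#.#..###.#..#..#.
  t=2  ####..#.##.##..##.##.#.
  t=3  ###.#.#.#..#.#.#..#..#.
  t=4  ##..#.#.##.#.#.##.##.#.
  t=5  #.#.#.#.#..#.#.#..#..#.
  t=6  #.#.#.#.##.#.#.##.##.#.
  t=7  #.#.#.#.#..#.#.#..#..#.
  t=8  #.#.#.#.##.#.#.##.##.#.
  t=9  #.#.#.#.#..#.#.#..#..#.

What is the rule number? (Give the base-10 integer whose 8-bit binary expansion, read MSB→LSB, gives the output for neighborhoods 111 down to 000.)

  ### -> #   bit 7 = 1  t=1,i=1
  ##. -> .   bit 6 = 0  t=0,i=9
  #.# -> .   bit 5 = 0  t=0,i=7
  #.. -> #   bit 4 = 1  t=0,i=0
  .## -> #   bit 3 = 1  t=0,i=8
  .#. -> #   bit 2 = 1  t=0,i=6
  ..# -> .   bit 1 = 0  t=0,i=5
  ... -> #   bit 0 = 1  t=0,i=1
  bits 10011101 = 157

157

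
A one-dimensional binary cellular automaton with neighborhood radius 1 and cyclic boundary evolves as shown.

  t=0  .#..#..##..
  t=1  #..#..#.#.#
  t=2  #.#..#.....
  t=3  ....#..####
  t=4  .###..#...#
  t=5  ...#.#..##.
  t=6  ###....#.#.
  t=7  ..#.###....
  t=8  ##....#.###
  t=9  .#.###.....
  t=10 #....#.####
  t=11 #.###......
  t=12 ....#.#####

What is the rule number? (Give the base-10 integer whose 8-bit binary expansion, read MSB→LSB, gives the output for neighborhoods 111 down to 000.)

  [7] ### => .  t=3,i=8
  [6] ##. => #  t=0,i=8
  [5] #.# => .  t=1,i=7
  [4] #.. => .  t=0,i=2
  [3] .## => .  t=0,i=7
  [2] .#. => .  t=0,i=1
  [1] ..# => #  t=0,i=0
  [0] ... => #  t=0,i=10
  bits 01000011 = 67

67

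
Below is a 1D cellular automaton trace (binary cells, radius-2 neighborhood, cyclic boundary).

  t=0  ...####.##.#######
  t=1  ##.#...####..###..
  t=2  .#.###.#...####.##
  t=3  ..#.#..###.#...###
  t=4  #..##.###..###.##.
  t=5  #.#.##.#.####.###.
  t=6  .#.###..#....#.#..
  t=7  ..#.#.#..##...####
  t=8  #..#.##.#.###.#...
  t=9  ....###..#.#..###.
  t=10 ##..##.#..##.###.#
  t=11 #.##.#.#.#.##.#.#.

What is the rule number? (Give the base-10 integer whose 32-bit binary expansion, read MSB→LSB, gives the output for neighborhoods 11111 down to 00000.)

2338028929

  [31] ##### => #  t=0,i=13
  [30] ####. => .  t=0,i=5
  [29] ###.# => .  t=0,i=6
  [28] ###.. => .  t=0,i=17
  [27] ##.## => #  t=0,i=7
  [26] ##.#. => .  t=1,i=2
  [25] ##..# => #  t=1,i=11
  [24] ##... => #  t=0,i=0
  [23] #.### => .  t=0,i=11
  [22] #.##. => #  t=0,i=8
  [21] #.#.# => .  t=2,i=1
  [20] #.#.. => #  t=1,i=3
  [19] #..## => #  t=1,i=12
  [18] #..#. => .  t=3,i=1
  [17] #...# => #  t=0,i=1
  [16] #.... => #  t=6,i=10
  [15] .#### => .  t=0,i=4
  [14] .###. => #  t=1,i=14
  [13] .##.# => #  t=0,i=9
  [12] .##.. => #  t=7,i=10
  [11] .#.## => #  t=2,i=2
  [10] .#.#. => #  t=3,i=3
  [9] .#..# => .  t=3,i=5
  [8] .#... => #  t=1,i=4
  [7] ..### => #  t=0,i=3
  [6] ..##. => .  t=1,i=0
  [5] ..#.# => .  t=3,i=2
  [4] ..#.. => .  t=6,i=8
  [3] ...## => .  t=0,i=2
  [2] ...#. => .  t=6,i=0
  [1] ....# => .  t=6,i=11
  [0] ..... => #  t=9,i=1
  bits 10001011010110110111110110000001 = 2338028929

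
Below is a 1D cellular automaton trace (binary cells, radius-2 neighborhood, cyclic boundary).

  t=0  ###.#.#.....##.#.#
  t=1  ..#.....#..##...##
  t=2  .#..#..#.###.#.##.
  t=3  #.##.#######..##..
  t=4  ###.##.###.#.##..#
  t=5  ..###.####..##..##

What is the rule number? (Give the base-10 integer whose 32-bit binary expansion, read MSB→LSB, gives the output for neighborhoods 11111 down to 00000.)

3117239020

  ##### -> #   bit 31 = 1  t=3,i=7
  ####. -> .   bit 30 = 0  t=0,i=1
  ###.# -> #   bit 29 = 1  t=0,i=2
  ###.. -> #   bit 28 = 1  t=3,i=11
  ##.## -> #   bit 27 = 1  t=3,i=4
  ##.#. -> .   bit 26 = 0  t=0,i=3
  ##..# -> .   bit 25 = 0  t=1,i=0
  ##... -> #   bit 24 = 1  t=1,i=13
  #.### -> #   bit 23 = 1  t=0,i=17
  #.##. -> #   bit 22 = 1  t=2,i=15
  #.#.# -> .   bit 21 = 0  t=0,i=4
  #.#.. -> .   bit 20 = 0  t=0,i=6
  #..## -> #   bit 19 = 1  t=1,i=10
  #..#. -> #   bit 18 = 1  t=1,i=1
  #...# -> .   bit 17 = 0  t=1,i=14
  #.... -> #   bit 16 = 1  t=0,i=8
  .#### -> .   bit 15 = 0  t=0,i=0
  .###. -> #   bit 14 = 1  t=2,i=10
  .##.# -> .   bit 13 = 0  t=0,i=13
  .##.. -> .   bit 12 = 0  t=1,i=12
  .#.## -> #   bit 11 = 1  t=0,i=16
  .#.#. -> .   bit 10 = 0  t=0,i=5
  .#..# -> #   bit 9 = 1  t=1,i=9
  .#... -> .   bit 8 = 0  t=0,i=7
  ..### -> #   bit 7 = 1  t=4,i=17
  ..##. -> #   bit 6 = 1  t=0,i=12
  ..#.# -> #   bit 5 = 1  t=2,i=7
  ..#.. -> .   bit 4 = 0  t=1,i=2
  ...## -> #   bit 3 = 1  t=0,i=11
  ...#. -> #   bit 2 = 1  t=1,i=7
  ....# -> .   bit 1 = 0  t=0,i=10
  ..... -> .   bit 0 = 0  t=0,i=9
  bits 10111001110011010100101011101100 = 3117239020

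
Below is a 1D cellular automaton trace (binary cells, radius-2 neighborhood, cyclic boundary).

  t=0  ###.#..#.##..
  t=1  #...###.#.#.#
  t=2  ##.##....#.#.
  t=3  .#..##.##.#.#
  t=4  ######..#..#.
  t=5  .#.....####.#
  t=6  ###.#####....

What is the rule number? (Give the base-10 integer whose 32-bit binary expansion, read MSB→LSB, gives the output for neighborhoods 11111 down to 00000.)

  [31] ##### => .  t=4,i=2
  [30] ####. => .  t=4,i=4
  [29] ###.# => .  t=0,i=2
  [28] ###.. => .  t=4,i=5
  [27] ##.## => .  t=2,i=2
  [26] ##.#. => .  t=0,i=3
  [25] ##..# => .  t=0,i=11
  [24] ##... => #  t=1,i=1
  [23] #.### => .  t=4,i=0
  [22] #.##. => .  t=0,i=9
  [21] #.#.# => .  t=1,i=8
  [20] #.#.. => #  t=0,i=4
  [19] #..## => #  t=0,i=12
  [18] #..#. => #  t=0,i=6
  [17] #...# => .  t=1,i=2
  [16] #.... => .  t=2,i=6
  [15] .#### => #  t=4,i=1
  [14] .###. => .  t=0,i=1
  [13] .##.# => #  t=2,i=1
  [12] .##.. => #  t=0,i=10
  [11] .#.## => #  t=0,i=8
  [10] .#.#. => #  t=1,i=9
  [9] .#..# => #  t=0,i=5
  [8] .#... => #  t=5,i=2
  [7] ..### => #  t=0,i=0
  [6] ..##. => #  t=3,i=4
  [5] ..#.# => .  t=0,i=7
  [4] ..#.. => #  t=4,i=8
  [3] ...## => #  t=1,i=3
  [2] ...#. => #  t=2,i=8
  [1] ....# => #  t=2,i=7
  [0] ..... => #  t=5,i=4
  bits 00000001000111001011111111011111 = 18661343

18661343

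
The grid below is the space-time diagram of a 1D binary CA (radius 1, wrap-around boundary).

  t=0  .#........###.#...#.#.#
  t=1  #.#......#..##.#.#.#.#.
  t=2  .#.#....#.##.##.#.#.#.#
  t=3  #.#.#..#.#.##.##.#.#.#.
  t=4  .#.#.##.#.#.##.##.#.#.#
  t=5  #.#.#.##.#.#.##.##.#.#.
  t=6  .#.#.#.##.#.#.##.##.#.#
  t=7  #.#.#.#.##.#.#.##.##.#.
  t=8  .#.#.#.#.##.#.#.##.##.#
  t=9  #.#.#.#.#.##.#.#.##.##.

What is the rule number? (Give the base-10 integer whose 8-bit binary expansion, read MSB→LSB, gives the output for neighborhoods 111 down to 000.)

  ###|.  b7=0 t=0,i=11
  ##.|#  b6=1 t=0,i=12
  #.#|#  b5=1 t=0,i=0
  #..|#  b4=1 t=0,i=2
  .##|.  b3=0 t=0,i=10
  .#.|.  b2=0 t=0,i=1
  ..#|#  b1=1 t=0,i=9
  ...|.  b0=0 t=0,i=3
  bits 01110010 = 114

114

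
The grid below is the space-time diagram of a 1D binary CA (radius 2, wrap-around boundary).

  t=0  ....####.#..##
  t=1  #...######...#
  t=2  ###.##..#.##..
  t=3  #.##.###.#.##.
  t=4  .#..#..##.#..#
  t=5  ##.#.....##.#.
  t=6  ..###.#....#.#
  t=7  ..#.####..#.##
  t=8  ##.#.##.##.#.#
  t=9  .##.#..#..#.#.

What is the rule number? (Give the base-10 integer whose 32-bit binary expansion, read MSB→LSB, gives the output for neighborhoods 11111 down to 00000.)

  [31] ##### => .  t=1,i=6
  [30] ####. => #  t=0,i=6
  [29] ###.# => #  t=0,i=7
  [28] ###.. => .  t=1,i=9
  [27] ##.## => #  t=2,i=3
  [26] ##.#. => #  t=0,i=8
  [25] ##..# => #  t=2,i=6
  [24] ##... => #  t=0,i=0
  [23] #.### => .  t=3,i=5
  [22] #.##. => .  t=2,i=4
  [21] #.#.# => .  t=3,i=0
  [20] #.#.. => #  t=0,i=9
  [19] #..## => .  t=0,i=11
  [18] #..#. => #  t=2,i=7
  [17] #...# => #  t=1,i=2
  [16] #.... => .  t=0,i=1
  [15] .#### => #  t=0,i=5
  [14] .###. => .  t=2,i=1
  [13] .##.# => .  t=3,i=3
  [12] .##.. => #  t=0,i=13
  [11] .#.## => #  t=2,i=9
  [10] .#.#. => #  t=4,i=0
  [9] .#..# => .  t=0,i=10
  [8] .#... => #  t=5,i=4
  [7] ..### => #  t=0,i=4
  [6] ..##. => .  t=0,i=12
  [5] ..#.# => .  t=2,i=8
  [4] ..#.. => .  t=4,i=4
  [3] ...## => .  t=0,i=3
  [2] ...#. => #  t=6,i=10
  [1] ....# => .  t=0,i=2
  [0] ..... => #  t=5,i=6
  bits 01101111000101101001110110000101 = 1863753093

1863753093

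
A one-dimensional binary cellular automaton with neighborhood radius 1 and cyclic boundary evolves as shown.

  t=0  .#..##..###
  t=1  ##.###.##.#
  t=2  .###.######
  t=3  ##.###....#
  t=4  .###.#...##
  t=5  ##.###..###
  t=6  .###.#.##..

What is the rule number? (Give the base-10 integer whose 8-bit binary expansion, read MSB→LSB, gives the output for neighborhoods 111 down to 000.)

110

  ### -> .   bit 7 = 0  t=0,i=9
  ##. -> #   bit 6 = 1  t=0,i=5
  #.# -> #   bit 5 = 1  t=0,i=0
  #.. -> .   bit 4 = 0  t=0,i=2
  .## -> #   bit 3 = 1  t=0,i=4
  .#. -> #   bit 2 = 1  t=0,i=1
  ..# -> #   bit 1 = 1  t=0,i=3
  ... -> .   bit 0 = 0  t=3,i=7
  bits 01101110 = 110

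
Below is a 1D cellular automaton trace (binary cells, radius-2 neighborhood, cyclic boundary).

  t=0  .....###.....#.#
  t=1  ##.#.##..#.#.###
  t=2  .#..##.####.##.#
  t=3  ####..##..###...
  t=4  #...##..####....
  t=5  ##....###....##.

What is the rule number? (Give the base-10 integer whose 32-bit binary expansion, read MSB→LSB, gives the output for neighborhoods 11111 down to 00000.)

2866630578

  ##### -> #   bit 31 = 1  t=1,i=15
  ####. -> .   bit 30 = 0  t=1,i=0
  ###.# -> #   bit 29 = 1  t=1,i=1
  ###.. -> .   bit 28 = 0  t=0,i=7
  ##.## -> #   bit 27 = 1  t=2,i=6
  ##.#. -> .   bit 26 = 0  t=1,i=2
  ##..# -> #   bit 25 = 1  t=1,i=7
  ##... -> .   bit 24 = 0  t=0,i=8
  #.### -> #   bit 23 = 1  t=1,i=13
  #.##. -> #   bit 22 = 1  t=1,i=5
  #.#.# -> .   bit 21 = 0  t=1,i=3
  #.#.. -> #   bit 20 = 1  t=0,i=15
  #..## -> #   bit 19 = 1  t=2,i=3
  #..#. -> #   bit 18 = 1  t=1,i=8
  #...# -> .   bit 17 = 0  t=3,i=14
  #.... -> #   bit 16 = 1  t=0,i=1
  .#### -> .   bit 15 = 0  t=1,i=14
  .###. -> #   bit 14 = 1  t=0,i=6
  .##.# -> .   bit 13 = 0  t=2,i=5
  .##.. -> .   bit 12 = 0  t=1,i=6
  .#.## -> #   bit 11 = 1  t=1,i=4
  .#.#. -> #   bit 10 = 1  t=0,i=14
  .#..# -> #   bit 9 = 1  t=2,i=2
  .#... -> #   bit 8 = 1  t=0,i=0
  ..### -> #   bit 7 = 1  t=0,i=5
  ..##. -> .   bit 6 = 0  t=2,i=4
  ..#.# -> #   bit 5 = 1  t=0,i=13
  ..#.. -> #   bit 4 = 1  t=4,i=0
  ...## -> .   bit 3 = 0  t=0,i=4
  ...#. -> .   bit 2 = 0  t=0,i=12
  ....# -> #   bit 1 = 1  t=0,i=3
  ..... -> .   bit 0 = 0  t=0,i=2
  bits 10101010110111010100111110110010 = 2866630578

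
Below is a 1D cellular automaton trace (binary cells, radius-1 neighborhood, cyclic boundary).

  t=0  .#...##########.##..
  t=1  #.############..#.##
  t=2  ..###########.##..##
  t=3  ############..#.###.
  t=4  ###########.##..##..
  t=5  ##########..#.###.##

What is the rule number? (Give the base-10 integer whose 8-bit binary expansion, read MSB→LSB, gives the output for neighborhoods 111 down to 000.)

155

  nb ###: next=#  (t=0,i=6, bit7=1)
  nb ##.: next=.  (t=0,i=14, bit6=0)
  nb #.#: next=.  (t=0,i=15, bit5=0)
  nb #..: next=#  (t=0,i=2, bit4=1)
  nb .##: next=#  (t=0,i=5, bit3=1)
  nb .#.: next=.  (t=0,i=1, bit2=0)
  nb ..#: next=#  (t=0,i=0, bit1=1)
  nb ...: next=#  (t=0,i=3, bit0=1)
  bits 10011011 = 155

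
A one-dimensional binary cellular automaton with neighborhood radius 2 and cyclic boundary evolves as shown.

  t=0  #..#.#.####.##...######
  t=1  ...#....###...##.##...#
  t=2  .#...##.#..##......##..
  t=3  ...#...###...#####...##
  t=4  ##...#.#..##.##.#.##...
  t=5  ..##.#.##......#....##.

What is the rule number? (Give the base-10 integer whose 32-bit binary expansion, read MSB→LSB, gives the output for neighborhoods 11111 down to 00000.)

1695777443

  #####|.  b31=0 t=0,i=19
  ####.|#  b30=1 t=0,i=9
  ###.#|#  b29=1 t=0,i=10
  ###..|.  b28=0 t=0,i=0
  ##.##|.  b27=0 t=0,i=11
  ##.#.|#  b26=1 t=2,i=7
  ##..#|.  b25=0 t=0,i=1
  ##...|#  b24=1 t=0,i=14
  #.###|.  b23=0 t=0,i=7
  #.##.|.  b22=0 t=0,i=12
  #.#.#|.  b21=0 t=0,i=5
  #.#..|#  b20=1 t=2,i=8
  #..##|.  b19=0 t=2,i=10
  #..#.|.  b18=0 t=0,i=2
  #...#|#  b17=1 t=0,i=15
  #....|#  b16=1 t=1,i=5
  .####|#  b15=1 t=0,i=8
  .###.|.  b14=0 t=1,i=9
  .##.#|.  b13=0 t=1,i=15
  .##..|.  b12=0 t=0,i=13
  .#.##|.  b11=0 t=0,i=6
  .#.#.|.  b10=0 t=0,i=4
  .#..#|#  b9=1 t=2,i=9
  .#...|.  b8=0 t=1,i=0
  ..###|#  b7=1 t=0,i=17
  ..##.|.  b6=0 t=1,i=14
  ..#.#|#  b5=1 t=0,i=3
  ..#..|.  b4=0 t=1,i=3
  ...##|.  b3=0 t=0,i=16
  ...#.|.  b2=0 t=1,i=2
  ....#|#  b1=1 t=1,i=6
  .....|#  b0=1 t=2,i=15
  bits 01100101000100111000001010100011 = 1695777443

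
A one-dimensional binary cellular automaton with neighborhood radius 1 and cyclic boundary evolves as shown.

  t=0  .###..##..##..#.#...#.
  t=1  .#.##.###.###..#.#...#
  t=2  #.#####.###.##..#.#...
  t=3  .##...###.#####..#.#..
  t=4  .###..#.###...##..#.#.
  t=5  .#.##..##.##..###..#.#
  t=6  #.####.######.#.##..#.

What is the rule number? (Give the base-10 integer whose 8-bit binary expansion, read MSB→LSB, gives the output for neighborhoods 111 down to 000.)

  [7] ### => .  t=0,i=2
  [6] ##. => #  t=0,i=3
  [5] #.# => #  t=0,i=15
  [4] #.. => #  t=0,i=4
  [3] .## => #  t=0,i=1
  [2] .#. => .  t=0,i=14
  [1] ..# => .  t=0,i=0
  [0] ... => .  t=0,i=18
  bits 01111000 = 120

120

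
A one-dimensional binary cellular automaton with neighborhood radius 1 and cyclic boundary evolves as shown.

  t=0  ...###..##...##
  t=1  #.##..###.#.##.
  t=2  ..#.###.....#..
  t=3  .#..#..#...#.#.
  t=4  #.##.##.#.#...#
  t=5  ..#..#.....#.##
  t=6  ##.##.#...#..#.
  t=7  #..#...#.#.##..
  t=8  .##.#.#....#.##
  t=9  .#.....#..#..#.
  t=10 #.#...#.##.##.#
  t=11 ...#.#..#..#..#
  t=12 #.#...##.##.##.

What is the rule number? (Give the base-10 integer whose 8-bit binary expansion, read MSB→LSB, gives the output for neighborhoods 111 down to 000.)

26

  nb ###: next=.  (t=0,i=4, bit7=0)
  nb ##.: next=.  (t=0,i=5, bit6=0)
  nb #.#: next=.  (t=1,i=1, bit5=0)
  nb #..: next=#  (t=0,i=0, bit4=1)
  nb .##: next=#  (t=0,i=3, bit3=1)
  nb .#.: next=.  (t=1,i=0, bit2=0)
  nb ..#: next=#  (t=0,i=2, bit1=1)
  nb ...: next=.  (t=0,i=1, bit0=0)
  bits 00011010 = 26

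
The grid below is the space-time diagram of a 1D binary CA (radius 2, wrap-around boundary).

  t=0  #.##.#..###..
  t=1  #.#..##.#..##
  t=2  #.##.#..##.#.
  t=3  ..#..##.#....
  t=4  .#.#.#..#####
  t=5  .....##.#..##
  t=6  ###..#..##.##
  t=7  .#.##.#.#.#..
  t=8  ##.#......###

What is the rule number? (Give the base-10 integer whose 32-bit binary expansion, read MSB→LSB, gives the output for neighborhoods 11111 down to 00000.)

1800868837

  [31] ##### => .  t=4,i=10
  [30] ####. => #  t=4,i=11
  [29] ###.# => #  t=1,i=0
  [28] ###.. => .  t=0,i=10
  [27] ##.## => #  t=6,i=10
  [26] ##.#. => .  t=0,i=4
  [25] ##..# => #  t=0,i=11
  [24] ##... => #  t=5,i=0
  [23] #.### => .  t=6,i=11
  [22] #.##. => #  t=0,i=2
  [21] #.#.# => .  t=2,i=0
  [20] #.#.. => #  t=0,i=5
  [19] #..## => .  t=0,i=7
  [18] #..#. => #  t=0,i=12
  [17] #...# => #  t=7,i=12
  [16] #.... => #  t=3,i=10
  [15] .#### => .  t=4,i=9
  [14] .###. => .  t=0,i=9
  [13] .##.# => .  t=0,i=3
  [12] .##.. => #  t=5,i=12
  [11] .#.## => .  t=0,i=1
  [10] .#.#. => .  t=2,i=12
  [9] .#..# => #  t=0,i=6
  [8] .#... => #  t=3,i=9
  [7] ..### => #  t=0,i=8
  [6] ..##. => #  t=1,i=5
  [5] ..#.# => #  t=0,i=0
  [4] ..#.. => .  t=3,i=2
  [3] ...## => .  t=5,i=4
  [2] ...#. => #  t=3,i=1
  [1] ....# => .  t=3,i=0
  [0] ..... => #  t=3,i=11
  bits 01101011010101110001001111100101 = 1800868837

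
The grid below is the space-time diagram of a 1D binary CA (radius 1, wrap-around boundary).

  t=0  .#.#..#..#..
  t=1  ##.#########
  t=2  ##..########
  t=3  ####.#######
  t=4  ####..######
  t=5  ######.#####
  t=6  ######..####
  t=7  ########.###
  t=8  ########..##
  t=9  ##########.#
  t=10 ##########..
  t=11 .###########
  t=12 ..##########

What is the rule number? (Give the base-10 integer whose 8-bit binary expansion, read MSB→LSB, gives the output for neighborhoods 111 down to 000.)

  ### -> #   bit 7 = 1  t=1,i=0
  ##. -> #   bit 6 = 1  t=1,i=1
  #.# -> .   bit 5 = 0  t=0,i=2
  #.. -> #   bit 4 = 1  t=0,i=4
  .## -> .   bit 3 = 0  t=1,i=3
  .#. -> #   bit 2 = 1  t=0,i=1
  ..# -> #   bit 1 = 1  t=0,i=0
  ... -> #   bit 0 = 1  t=0,i=11
  bits 11010111 = 215

215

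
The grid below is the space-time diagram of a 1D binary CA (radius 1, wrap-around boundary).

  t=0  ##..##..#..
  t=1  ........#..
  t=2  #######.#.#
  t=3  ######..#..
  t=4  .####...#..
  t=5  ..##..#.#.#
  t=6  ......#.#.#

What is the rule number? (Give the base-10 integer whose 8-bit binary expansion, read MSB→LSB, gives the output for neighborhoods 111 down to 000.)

133

  ### -> #   bit 7 = 1  t=2,i=0
  ##. -> .   bit 6 = 0  t=0,i=1
  #.# -> .   bit 5 = 0  t=2,i=7
  #.. -> .   bit 4 = 0  t=0,i=2
  .## -> .   bit 3 = 0  t=0,i=0
  .#. -> #   bit 2 = 1  t=0,i=8
  ..# -> .   bit 1 = 0  t=0,i=3
  ... -> #   bit 0 = 1  t=1,i=0
  bits 10000101 = 133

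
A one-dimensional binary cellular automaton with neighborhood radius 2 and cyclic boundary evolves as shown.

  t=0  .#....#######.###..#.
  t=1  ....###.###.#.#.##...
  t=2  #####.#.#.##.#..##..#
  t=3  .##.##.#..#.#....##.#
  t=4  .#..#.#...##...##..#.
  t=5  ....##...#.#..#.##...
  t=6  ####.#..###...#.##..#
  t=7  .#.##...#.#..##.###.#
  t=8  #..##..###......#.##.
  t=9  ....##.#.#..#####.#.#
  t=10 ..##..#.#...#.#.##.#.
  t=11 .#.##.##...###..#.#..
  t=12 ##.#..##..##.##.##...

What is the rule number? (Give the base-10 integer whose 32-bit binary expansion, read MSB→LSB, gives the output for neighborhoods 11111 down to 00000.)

3066041519

  #####|#  b31=1 t=0,i=8
  ####.|.  b30=0 t=0,i=11
  ###.#|#  b29=1 t=0,i=12
  ###..|#  b28=1 t=0,i=16
  ##.##|.  b27=0 t=0,i=13
  ##.#.|#  b26=1 t=1,i=11
  ##..#|#  b25=1 t=0,i=17
  ##...|.  b24=0 t=1,i=18
  #.###|#  b23=1 t=0,i=14
  #.##.|#  b22=1 t=1,i=16
  #.#.#|.  b21=0 t=1,i=12
  #.#..|.  b20=0 t=2,i=13
  #..##|.  b19=0 t=2,i=15
  #..#.|.  b18=0 t=0,i=0
  #...#|.  b17=0 t=4,i=8
  #....|.  b16=0 t=0,i=3
  .####|.  b15=0 t=0,i=7
  .###.|.  b14=0 t=0,i=15
  .##.#|.  b13=0 t=2,i=11
  .##..|#  b12=1 t=1,i=17
  .#.##|.  b11=0 t=1,i=15
  .#.#.|#  b10=1 t=1,i=13
  .#..#|.  b9=0 t=0,i=20
  .#...|.  b8=0 t=0,i=2
  ..###|#  b7=1 t=0,i=6
  ..##.|.  b6=0 t=2,i=16
  ..#.#|#  b5=1 t=3,i=10
  ..#..|.  b4=0 t=0,i=1
  ...##|#  b3=1 t=0,i=5
  ...#.|#  b2=1 t=5,i=8
  ....#|#  b1=1 t=0,i=4
  .....|#  b0=1 t=1,i=0
  bits 10110110110000000001010010101111 = 3066041519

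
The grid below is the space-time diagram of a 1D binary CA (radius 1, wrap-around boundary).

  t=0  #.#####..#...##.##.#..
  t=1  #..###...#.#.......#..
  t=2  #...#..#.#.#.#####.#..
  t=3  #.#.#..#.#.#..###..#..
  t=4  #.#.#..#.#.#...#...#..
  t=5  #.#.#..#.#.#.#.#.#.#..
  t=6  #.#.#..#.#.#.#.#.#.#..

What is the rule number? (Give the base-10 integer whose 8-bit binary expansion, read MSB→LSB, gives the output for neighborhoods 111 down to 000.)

133

  ###|#  b7=1 t=0,i=3
  ##.|.  b6=0 t=0,i=6
  #.#|.  b5=0 t=0,i=1
  #..|.  b4=0 t=0,i=7
  .##|.  b3=0 t=0,i=2
  .#.|#  b2=1 t=0,i=0
  ..#|.  b1=0 t=0,i=8
  ...|#  b0=1 t=0,i=11
  bits 10000101 = 133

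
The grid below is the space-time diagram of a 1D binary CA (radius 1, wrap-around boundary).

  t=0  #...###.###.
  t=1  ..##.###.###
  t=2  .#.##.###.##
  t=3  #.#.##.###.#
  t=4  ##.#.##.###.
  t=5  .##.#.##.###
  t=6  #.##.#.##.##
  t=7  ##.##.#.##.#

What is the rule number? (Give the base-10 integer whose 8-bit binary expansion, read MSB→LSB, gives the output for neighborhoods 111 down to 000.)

227

  ### -> #   bit 7 = 1  t=0,i=5
  ##. -> #   bit 6 = 1  t=0,i=6
  #.# -> #   bit 5 = 1  t=0,i=7
  #.. -> .   bit 4 = 0  t=0,i=1
  .## -> .   bit 3 = 0  t=0,i=4
  .#. -> .   bit 2 = 0  t=0,i=0
  ..# -> #   bit 1 = 1  t=0,i=3
  ... -> #   bit 0 = 1  t=0,i=2
  bits 11100011 = 227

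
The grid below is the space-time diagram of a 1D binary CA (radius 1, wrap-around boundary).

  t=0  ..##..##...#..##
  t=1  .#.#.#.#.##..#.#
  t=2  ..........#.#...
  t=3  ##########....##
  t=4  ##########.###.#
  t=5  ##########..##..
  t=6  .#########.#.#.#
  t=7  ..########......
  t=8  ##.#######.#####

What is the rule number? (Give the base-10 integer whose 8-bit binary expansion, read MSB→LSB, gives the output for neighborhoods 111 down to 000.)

195

  ### -> #   bit 7 = 1  t=3,i=0
  ##. -> #   bit 6 = 1  t=0,i=3
  #.# -> .   bit 5 = 0  t=1,i=0
  #.. -> .   bit 4 = 0  t=0,i=0
  .## -> .   bit 3 = 0  t=0,i=2
  .#. -> .   bit 2 = 0  t=0,i=11
  ..# -> #   bit 1 = 1  t=0,i=1
  ... -> #   bit 0 = 1  t=0,i=9
  bits 11000011 = 195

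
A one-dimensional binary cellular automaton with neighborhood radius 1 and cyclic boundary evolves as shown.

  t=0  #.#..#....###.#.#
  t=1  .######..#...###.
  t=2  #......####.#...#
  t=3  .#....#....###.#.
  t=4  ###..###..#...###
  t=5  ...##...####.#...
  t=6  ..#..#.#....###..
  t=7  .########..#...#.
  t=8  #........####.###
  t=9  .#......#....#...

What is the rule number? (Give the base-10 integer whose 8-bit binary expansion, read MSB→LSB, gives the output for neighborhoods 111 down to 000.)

54

  nb ###: next=.  (t=0,i=11, bit7=0)
  nb ##.: next=.  (t=0,i=0, bit6=0)
  nb #.#: next=#  (t=0,i=1, bit5=1)
  nb #..: next=#  (t=0,i=3, bit4=1)
  nb .##: next=.  (t=0,i=10, bit3=0)
  nb .#.: next=#  (t=0,i=2, bit2=1)
  nb ..#: next=#  (t=0,i=4, bit1=1)
  nb ...: next=.  (t=0,i=7, bit0=0)
  bits 00110110 = 54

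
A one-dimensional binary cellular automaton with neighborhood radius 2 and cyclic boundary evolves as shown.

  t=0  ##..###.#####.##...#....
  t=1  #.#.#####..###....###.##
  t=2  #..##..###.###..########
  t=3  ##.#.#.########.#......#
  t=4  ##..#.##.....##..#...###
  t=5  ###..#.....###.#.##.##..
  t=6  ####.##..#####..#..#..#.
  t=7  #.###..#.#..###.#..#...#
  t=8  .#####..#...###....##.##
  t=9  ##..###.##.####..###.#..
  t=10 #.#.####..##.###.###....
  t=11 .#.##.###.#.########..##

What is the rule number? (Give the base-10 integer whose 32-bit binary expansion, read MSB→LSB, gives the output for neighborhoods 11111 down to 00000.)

  nb #####: next=.  (t=0,i=10, bit31=0)
  nb ####.: next=#  (t=0,i=11, bit30=1)
  nb ###.#: next=#  (t=0,i=6, bit29=1)
  nb ###..: next=#  (t=1,i=8, bit28=1)
  nb ##.##: next=#  (t=0,i=7, bit27=1)
  nb ##.#.: next=.  (t=1,i=1, bit26=0)
  nb ##..#: next=#  (t=0,i=2, bit25=1)
  nb ##...: next=.  (t=0,i=16, bit24=0)
  nb #.###: next=#  (t=0,i=8, bit23=1)
  nb #.##.: next=.  (t=0,i=14, bit22=0)
  nb #.#.#: next=.  (t=1,i=2, bit21=0)
  nb #.#..: next=.  (t=3,i=16, bit20=0)
  nb #..##: next=.  (t=0,i=3, bit19=0)
  nb #..#.: next=.  (t=4,i=3, bit18=0)
  nb #...#: next=.  (t=0,i=17, bit17=0)
  nb #....: next=.  (t=0,i=21, bit16=0)
  nb .####: next=.  (t=0,i=9, bit15=0)
  nb .###.: next=#  (t=0,i=5, bit14=1)
  nb .##.#: next=.  (t=5,i=18, bit13=0)
  nb .##..: next=.  (t=0,i=1, bit12=0)
  nb .#.##: next=#  (t=1,i=3, bit11=1)
  nb .#.#.: next=#  (t=3,i=4, bit10=1)
  nb .#..#: next=.  (t=6,i=17, bit9=0)
  nb .#...: next=#  (t=0,i=20, bit8=1)
  nb ..###: next=#  (t=0,i=4, bit7=1)
  nb ..##.: next=#  (t=0,i=0, bit6=1)
  nb ..#.#: next=.  (t=4,i=4, bit5=0)
  nb ..#..: next=#  (t=0,i=19, bit4=1)
  nb ...##: next=#  (t=0,i=23, bit3=1)
  nb ...#.: next=#  (t=0,i=18, bit2=1)
  nb ....#: next=#  (t=0,i=22, bit1=1)
  nb .....: next=.  (t=3,i=19, bit0=0)
  bits 01111010100000000100110111011110 = 2055228894

2055228894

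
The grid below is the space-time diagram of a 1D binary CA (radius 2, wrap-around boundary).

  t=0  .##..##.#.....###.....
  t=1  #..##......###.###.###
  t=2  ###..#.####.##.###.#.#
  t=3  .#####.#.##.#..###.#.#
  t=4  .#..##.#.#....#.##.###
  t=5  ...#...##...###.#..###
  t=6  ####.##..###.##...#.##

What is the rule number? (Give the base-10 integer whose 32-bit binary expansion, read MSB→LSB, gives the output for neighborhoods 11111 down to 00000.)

1944994879

  #####|.  b31=0 t=3,i=3
  ####.|#  b30=1 t=1,i=21
  ###.#|#  b29=1 t=1,i=13
  ###..|#  b28=1 t=0,i=16
  ##.##|.  b27=0 t=1,i=14
  ##.#.|.  b26=0 t=0,i=7
  ##..#|#  b25=1 t=0,i=3
  ##...|#  b24=1 t=0,i=17
  #.###|#  b23=1 t=1,i=15
  #.##.|#  b22=1 t=2,i=12
  #.#.#|#  b21=1 t=2,i=19
  #.#..|.  b20=0 t=0,i=8
  #..##|#  b19=1 t=0,i=4
  #..#.|#  b18=1 t=2,i=4
  #...#|#  b17=1 t=5,i=1
  #....|.  b16=0 t=0,i=10
  .####|.  b15=0 t=1,i=20
  .###.|#  b14=1 t=0,i=15
  .##.#|.  b13=0 t=0,i=6
  .##..|.  b12=0 t=0,i=2
  .#.##|.  b11=0 t=2,i=6
  .#.#.|#  b10=1 t=3,i=20
  .#..#|.  b9=0 t=3,i=13
  .#...|.  b8=0 t=0,i=9
  ..###|.  b7=0 t=0,i=14
  ..##.|.  b6=0 t=0,i=1
  ..#.#|#  b5=1 t=2,i=5
  ..#..|#  b4=1 t=5,i=3
  ...##|#  b3=1 t=0,i=0
  ...#.|#  b2=1 t=4,i=13
  ....#|#  b1=1 t=0,i=12
  .....|#  b0=1 t=0,i=11
  bits 01110011111011100100010000111111 = 1944994879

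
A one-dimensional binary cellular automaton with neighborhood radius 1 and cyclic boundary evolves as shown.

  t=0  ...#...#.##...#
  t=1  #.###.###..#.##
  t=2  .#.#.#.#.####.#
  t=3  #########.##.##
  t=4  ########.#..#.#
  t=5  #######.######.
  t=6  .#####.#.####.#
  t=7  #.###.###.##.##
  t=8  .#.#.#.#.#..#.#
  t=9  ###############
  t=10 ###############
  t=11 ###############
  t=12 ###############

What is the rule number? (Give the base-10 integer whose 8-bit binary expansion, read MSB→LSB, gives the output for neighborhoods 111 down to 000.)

  ### -> #   bit 7 = 1  t=1,i=3
  ##. -> .   bit 6 = 0  t=0,i=10
  #.# -> #   bit 5 = 1  t=0,i=8
  #.. -> #   bit 4 = 1  t=0,i=0
  .## -> .   bit 3 = 0  t=0,i=9
  .#. -> #   bit 2 = 1  t=0,i=3
  ..# -> #   bit 1 = 1  t=0,i=2
  ... -> .   bit 0 = 0  t=0,i=1
  bits 10110110 = 182

182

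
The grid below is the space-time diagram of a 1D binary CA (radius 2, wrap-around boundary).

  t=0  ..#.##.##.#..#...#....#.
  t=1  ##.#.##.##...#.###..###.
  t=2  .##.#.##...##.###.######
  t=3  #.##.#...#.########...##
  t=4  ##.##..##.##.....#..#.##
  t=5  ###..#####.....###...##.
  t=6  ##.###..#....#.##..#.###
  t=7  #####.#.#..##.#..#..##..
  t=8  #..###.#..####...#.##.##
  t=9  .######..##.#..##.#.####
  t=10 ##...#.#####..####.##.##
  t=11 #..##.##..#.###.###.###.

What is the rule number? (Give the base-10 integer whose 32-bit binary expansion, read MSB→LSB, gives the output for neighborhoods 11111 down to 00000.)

1854565590

  #####|.  b31=0 t=2,i=20
  ####.|#  b30=1 t=2,i=22
  ###.#|#  b29=1 t=1,i=22
  ###..|.  b28=0 t=1,i=17
  ##.##|#  b27=1 t=0,i=6
  ##.#.|#  b26=1 t=0,i=9
  ##..#|#  b25=1 t=1,i=18
  ##...|.  b24=0 t=1,i=10
  #.###|#  b23=1 t=1,i=15
  #.##.|.  b22=0 t=0,i=4
  #.#.#|.  b21=0 t=1,i=3
  #.#..|.  b20=0 t=0,i=10
  #..##|#  b19=1 t=1,i=19
  #..#.|.  b18=0 t=0,i=12
  #...#|#  b17=1 t=0,i=0
  #....|.  b16=0 t=0,i=19
  .####|.  b15=0 t=2,i=19
  .###.|#  b14=1 t=1,i=16
  .##.#|#  b13=1 t=0,i=5
  .##..|.  b12=0 t=1,i=9
  .#.##|#  b11=1 t=0,i=3
  .#.#.|#  b10=1 t=7,i=7
  .#..#|.  b9=0 t=0,i=11
  .#...|.  b8=0 t=0,i=14
  ..###|#  b7=1 t=1,i=20
  ..##.|#  b6=1 t=2,i=11
  ..#.#|.  b5=0 t=0,i=2
  ..#..|#  b4=1 t=0,i=13
  ...##|.  b3=0 t=2,i=10
  ...#.|#  b2=1 t=0,i=1
  ....#|#  b1=1 t=0,i=20
  .....|.  b0=0 t=4,i=14
  bits 01101110100010100110110011010110 = 1854565590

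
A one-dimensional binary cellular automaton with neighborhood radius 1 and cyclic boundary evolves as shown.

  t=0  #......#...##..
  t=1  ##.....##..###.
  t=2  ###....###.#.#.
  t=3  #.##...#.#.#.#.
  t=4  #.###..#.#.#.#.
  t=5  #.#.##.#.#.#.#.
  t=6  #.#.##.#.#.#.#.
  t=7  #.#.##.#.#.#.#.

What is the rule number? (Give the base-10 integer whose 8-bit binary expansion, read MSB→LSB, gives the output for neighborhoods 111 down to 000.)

92

  [7] ### => .  t=1,i=12
  [6] ##. => #  t=0,i=12
  [5] #.# => .  t=1,i=14
  [4] #.. => #  t=0,i=1
  [3] .## => #  t=0,i=11
  [2] .#. => #  t=0,i=0
  [1] ..# => .  t=0,i=6
  [0] ... => .  t=0,i=2
  bits 01011100 = 92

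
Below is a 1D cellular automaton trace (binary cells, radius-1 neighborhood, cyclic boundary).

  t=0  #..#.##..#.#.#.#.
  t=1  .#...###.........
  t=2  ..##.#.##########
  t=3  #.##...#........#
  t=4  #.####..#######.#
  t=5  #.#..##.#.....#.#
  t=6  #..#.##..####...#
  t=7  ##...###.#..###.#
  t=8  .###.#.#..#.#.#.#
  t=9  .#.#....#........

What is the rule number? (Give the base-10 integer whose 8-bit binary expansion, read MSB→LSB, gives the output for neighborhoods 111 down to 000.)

  [7] ### => .  t=1,i=6
  [6] ##. => #  t=0,i=6
  [5] #.# => .  t=0,i=4
  [4] #.. => #  t=0,i=1
  [3] .## => #  t=0,i=5
  [2] .#. => .  t=0,i=0
  [1] ..# => .  t=0,i=2
  [0] ... => #  t=1,i=3
  bits 01011001 = 89

89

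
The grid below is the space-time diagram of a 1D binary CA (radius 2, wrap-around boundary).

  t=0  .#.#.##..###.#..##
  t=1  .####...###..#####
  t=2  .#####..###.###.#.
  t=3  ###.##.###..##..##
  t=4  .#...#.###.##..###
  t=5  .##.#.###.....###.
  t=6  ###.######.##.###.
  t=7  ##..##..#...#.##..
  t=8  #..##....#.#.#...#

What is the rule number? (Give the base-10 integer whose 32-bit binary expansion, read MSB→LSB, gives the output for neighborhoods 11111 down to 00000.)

1371074503

  #####|.  b31=0 t=1,i=15
  ####.|#  b30=1 t=1,i=3
  ###.#|.  b29=0 t=0,i=11
  ###..|#  b28=1 t=1,i=4
  ##.##|.  b27=0 t=1,i=0
  ##.#.|.  b26=0 t=0,i=0
  ##..#|.  b25=0 t=0,i=7
  ##...|#  b24=1 t=1,i=5
  #.###|#  b23=1 t=1,i=1
  #.##.|.  b22=0 t=0,i=5
  #.#.#|#  b21=1 t=0,i=1
  #.#..|#  b20=1 t=0,i=13
  #..##|#  b19=1 t=0,i=8
  #..#.|.  b18=0 t=7,i=7
  #...#|.  b17=0 t=1,i=6
  #....|.  b16=0 t=5,i=10
  .####|#  b15=1 t=1,i=2
  .###.|#  b14=1 t=0,i=10
  .##.#|#  b13=1 t=0,i=17
  .##..|.  b12=0 t=0,i=6
  .#.##|#  b11=1 t=0,i=4
  .#.#.|#  b10=1 t=0,i=2
  .#..#|#  b9=1 t=0,i=14
  .#...|#  b8=1 t=4,i=2
  ..###|#  b7=1 t=0,i=9
  ..##.|#  b6=1 t=0,i=16
  ..#.#|.  b5=0 t=4,i=5
  ..#..|.  b4=0 t=7,i=8
  ...##|.  b3=0 t=1,i=7
  ...#.|#  b2=1 t=4,i=4
  ....#|#  b1=1 t=5,i=12
  .....|#  b0=1 t=5,i=11
  bits 01010001101110001110111111000111 = 1371074503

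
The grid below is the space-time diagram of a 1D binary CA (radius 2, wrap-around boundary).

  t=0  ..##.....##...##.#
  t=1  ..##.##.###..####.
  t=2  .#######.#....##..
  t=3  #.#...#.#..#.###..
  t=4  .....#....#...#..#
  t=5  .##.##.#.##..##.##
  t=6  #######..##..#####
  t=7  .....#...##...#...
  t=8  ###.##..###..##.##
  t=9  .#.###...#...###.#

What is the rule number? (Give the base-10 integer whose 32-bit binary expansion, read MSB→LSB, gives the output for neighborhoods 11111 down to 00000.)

1279651933

  ##### -> .   bit 31 = 0  t=2,i=3
  ####. -> #   bit 30 = 1  t=1,i=15
  ###.# -> .   bit 29 = 0  t=2,i=7
  ###.. -> .   bit 28 = 0  t=1,i=10
  ##.## -> #   bit 27 = 1  t=1,i=4
  ##.#. -> #   bit 26 = 1  t=0,i=16
  ##..# -> .   bit 25 = 0  t=1,i=11
  ##... -> .   bit 24 = 0  t=0,i=4
  #.### -> .   bit 23 = 0  t=1,i=8
  #.##. -> #   bit 22 = 1  t=1,i=5
  #.#.# -> .   bit 21 = 0  t=5,i=7
  #.#.. -> .   bit 20 = 0  t=0,i=17
  #..## -> .   bit 19 = 0  t=0,i=1
  #..#. -> #   bit 18 = 1  t=3,i=10
  #...# -> .   bit 17 = 0  t=0,i=12
  #.... -> #   bit 16 = 1  t=0,i=5
  .#### -> #   bit 15 = 1  t=1,i=14
  .###. -> #   bit 14 = 1  t=1,i=9
  .##.# -> #   bit 13 = 1  t=0,i=15
  .##.. -> #   bit 12 = 1  t=0,i=3
  .#.## -> .   bit 11 = 0  t=3,i=12
  .#.#. -> .   bit 10 = 0  t=3,i=1
  .#..# -> .   bit 9 = 0  t=0,i=0
  .#... -> .   bit 8 = 0  t=2,i=10
  ..### -> .   bit 7 = 0  t=1,i=13
  ..##. -> #   bit 6 = 1  t=0,i=2
  ..#.# -> .   bit 5 = 0  t=3,i=0
  ..#.. -> #   bit 4 = 1  t=4,i=5
  ...## -> #   bit 3 = 1  t=0,i=8
  ...#. -> #   bit 2 = 1  t=3,i=5
  ....# -> .   bit 1 = 0  t=0,i=7
  ..... -> #   bit 0 = 1  t=0,i=6
  bits 01001100010001011111000001011101 = 1279651933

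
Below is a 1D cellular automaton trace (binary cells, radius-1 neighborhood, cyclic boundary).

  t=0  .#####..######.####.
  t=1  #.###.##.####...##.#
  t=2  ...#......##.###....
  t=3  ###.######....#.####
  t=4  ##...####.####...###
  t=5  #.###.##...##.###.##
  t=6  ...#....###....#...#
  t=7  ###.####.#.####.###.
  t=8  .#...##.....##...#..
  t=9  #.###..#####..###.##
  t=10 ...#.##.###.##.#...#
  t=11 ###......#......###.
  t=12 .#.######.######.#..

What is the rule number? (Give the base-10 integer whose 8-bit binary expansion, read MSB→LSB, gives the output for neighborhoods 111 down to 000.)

  nb ###: next=#  (t=0,i=2, bit7=1)
  nb ##.: next=.  (t=0,i=5, bit6=0)
  nb #.#: next=.  (t=0,i=14, bit5=0)
  nb #..: next=#  (t=0,i=6, bit4=1)
  nb .##: next=.  (t=0,i=1, bit3=0)
  nb .#.: next=.  (t=2,i=3, bit2=0)
  nb ..#: next=#  (t=0,i=0, bit1=1)
  nb ...: next=#  (t=1,i=14, bit0=1)
  bits 10010011 = 147

147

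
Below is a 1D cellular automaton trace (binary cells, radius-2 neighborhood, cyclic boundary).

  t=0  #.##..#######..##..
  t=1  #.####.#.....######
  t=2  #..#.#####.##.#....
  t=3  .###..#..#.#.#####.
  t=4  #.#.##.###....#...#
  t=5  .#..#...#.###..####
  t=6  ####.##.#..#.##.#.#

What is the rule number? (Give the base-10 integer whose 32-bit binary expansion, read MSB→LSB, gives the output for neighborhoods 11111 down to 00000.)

  [31] ##### => .  t=0,i=8
  [30] ####. => .  t=0,i=11
  [29] ###.# => #  t=1,i=0
  [28] ###.. => .  t=0,i=12
  [27] ##.## => .  t=1,i=1
  [26] ##.#. => #  t=1,i=6
  [25] ##..# => #  t=0,i=4
  [24] ##... => #  t=4,i=10
  [23] #.### => .  t=1,i=2
  [22] #.##. => #  t=0,i=2
  [21] #.#.# => .  t=3,i=11
  [20] #.#.. => #  t=1,i=7
  [19] #..## => #  t=0,i=5
  [18] #..#. => #  t=0,i=18
  [17] #...# => #  t=4,i=16
  [16] #.... => #  t=1,i=9
  [15] .#### => #  t=0,i=7
  [14] .###. => #  t=3,i=2
  [13] .##.# => .  t=2,i=12
  [12] .##.. => #  t=0,i=3
  [11] .#.## => .  t=0,i=1
  [10] .#.#. => .  t=3,i=10
  [9] .#..# => #  t=2,i=1
  [8] .#... => #  t=1,i=8
  [7] ..### => .  t=0,i=6
  [6] ..##. => #  t=0,i=15
  [5] ..#.# => #  t=0,i=0
  [4] ..#.. => .  t=2,i=0
  [3] ...## => #  t=1,i=12
  [2] ...#. => .  t=2,i=18
  [1] ....# => #  t=1,i=11
  [0] ..... => .  t=1,i=10
  bits 00100111010111111101001101101010 = 660591466

660591466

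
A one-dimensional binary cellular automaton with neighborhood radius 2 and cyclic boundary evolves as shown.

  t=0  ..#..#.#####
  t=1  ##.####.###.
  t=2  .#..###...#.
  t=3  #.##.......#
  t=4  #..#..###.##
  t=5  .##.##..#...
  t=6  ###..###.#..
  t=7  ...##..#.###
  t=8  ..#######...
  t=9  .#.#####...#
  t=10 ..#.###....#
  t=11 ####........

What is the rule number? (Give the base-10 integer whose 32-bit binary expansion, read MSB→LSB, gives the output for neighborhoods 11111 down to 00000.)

3793533801

  ##### -> #   bit 31 = 1  t=0,i=9
  ####. -> #   bit 30 = 1  t=0,i=10
  ###.# -> #   bit 29 = 1  t=1,i=6
  ###.. -> .   bit 28 = 0  t=0,i=11
  ##.## -> .   bit 27 = 0  t=1,i=2
  ##.#. -> .   bit 26 = 0  t=6,i=8
  ##..# -> #   bit 25 = 1  t=0,i=0
  ##... -> .   bit 24 = 0  t=2,i=7
  #.### -> .   bit 23 = 0  t=0,i=7
  #.##. -> .   bit 22 = 0  t=1,i=0
  #.#.# -> .   bit 21 = 0  t=9,i=1
  #.#.. -> #   bit 20 = 1  t=6,i=9
  #..## -> #   bit 19 = 1  t=2,i=3
  #..#. -> #   bit 18 = 1  t=0,i=1
  #...# -> .   bit 17 = 0  t=2,i=8
  #.... -> .   bit 16 = 0  t=3,i=5
  .#### -> #   bit 15 = 1  t=0,i=8
  .###. -> .   bit 14 = 0  t=1,i=9
  .##.# -> #   bit 13 = 1  t=1,i=1
  .##.. -> #   bit 12 = 1  t=3,i=3
  .#.## -> #   bit 11 = 1  t=0,i=6
  .#.#. -> .   bit 10 = 0  t=9,i=0
  .#..# -> #   bit 9 = 1  t=0,i=3
  .#... -> #   bit 8 = 1  t=5,i=9
  ..### -> .   bit 7 = 0  t=2,i=4
  ..##. -> #   bit 6 = 1  t=3,i=11
  ..#.# -> #   bit 5 = 1  t=0,i=5
  ..#.. -> .   bit 4 = 0  t=0,i=2
  ...## -> #   bit 3 = 1  t=3,i=10
  ...#. -> .   bit 2 = 0  t=2,i=9
  ....# -> .   bit 1 = 0  t=3,i=9
  ..... -> #   bit 0 = 1  t=3,i=6
  bits 11100010000111001011101101101001 = 3793533801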